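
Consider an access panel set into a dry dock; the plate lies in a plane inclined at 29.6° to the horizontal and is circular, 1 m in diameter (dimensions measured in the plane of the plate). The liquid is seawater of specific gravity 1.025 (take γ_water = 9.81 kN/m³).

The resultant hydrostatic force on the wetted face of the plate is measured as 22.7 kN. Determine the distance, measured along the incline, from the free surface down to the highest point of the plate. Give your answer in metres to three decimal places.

γ = 1.025 × 9.81 = 10.05525 kN/m³.
A = π(0.5)² = 0.785398 m².
From F = γ·h_c·A, the centroid depth is h_c = 22.7/(10.05525 × 0.785398) = 2.87437 m.
Let θ = 29.6° be the plate's angle to the horizontal; measure y along the incline from where the plane meets the free surface. Vertical depth h = y·sinθ with sinθ = 0.493942.
Along the incline, y_c = h_c/sinθ = 2.87437/0.493942 = 5.81925 m.
The centroid is at the centre, 0.5 m below the top of the plate, so the highest point sits at y_top = 5.81925 − 0.5 = 5.31925 m along the incline.

y_top ≈ 5.319 m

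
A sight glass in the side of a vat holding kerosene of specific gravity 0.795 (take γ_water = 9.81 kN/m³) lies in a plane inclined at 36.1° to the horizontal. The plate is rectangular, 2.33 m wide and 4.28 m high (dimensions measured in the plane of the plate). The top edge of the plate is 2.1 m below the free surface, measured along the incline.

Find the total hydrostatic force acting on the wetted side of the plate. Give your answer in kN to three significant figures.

F ≈ 194 kN

γ = 0.795 × 9.81 = 7.79895 kN/m³.
Let θ = 36.1° be the plate's angle to the horizontal; measure y along the incline from where the plane meets the free surface. Vertical depth h = y·sinθ with sinθ = 0.589196.
The centroid lies 4.28/2 = 2.14 m below the top edge, so y_c = 2.1 + 2.14 = 4.24 m and h_c = 4.24 × 0.589196 = 2.49819 m.
A = 2.33 × 4.28 = 9.9724 m².
Resultant F = γ·h_c·A = 7.79895 × 2.49819 × 9.9724 = 194.295 kN.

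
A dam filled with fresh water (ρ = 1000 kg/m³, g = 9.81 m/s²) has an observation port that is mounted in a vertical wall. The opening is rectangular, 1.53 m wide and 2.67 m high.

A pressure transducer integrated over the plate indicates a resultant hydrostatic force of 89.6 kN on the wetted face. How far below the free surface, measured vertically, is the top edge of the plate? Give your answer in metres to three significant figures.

d_top ≈ 0.901 m

γ = ρg = 1000 × 9.81 = 9810 N/m³ = 9.81 kN/m³.
A = 1.53 × 2.67 = 4.0851 m².
From F = γ·h_c·A, the centroid depth is h_c = 89.6/(9.81 × 4.0851) = 2.23582 m.
The centroid lies 2.67/2 = 1.335 m below the top edge, so the top edge sits at h_top = 2.23582 − 1.335 = 0.90082 m below the surface.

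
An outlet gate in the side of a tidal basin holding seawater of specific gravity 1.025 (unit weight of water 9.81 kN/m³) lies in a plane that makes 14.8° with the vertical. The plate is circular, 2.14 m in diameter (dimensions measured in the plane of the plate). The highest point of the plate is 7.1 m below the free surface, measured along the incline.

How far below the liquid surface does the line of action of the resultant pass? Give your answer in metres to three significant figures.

h_p = 7.93 m

γ = 1.025 × 9.81 = 10.05525 kN/m³.
The plate makes 14.8° with the vertical, i.e. θ = 90° − 14.8° = 75.2° to the horizontal. Measuring y along the incline from the free-surface line, vertical depth h = y·sinθ with sinθ = 0.966823.
The centroid is at the centre, 1.07 m below the top of the plate, so y_c = 7.1 + 1.07 = 8.17 m and h_c = 8.17 × 0.966823 = 7.89894 m.
A = π(1.07)² = 3.59681 m².
Resultant F = γ·h_c·A = 10.05525 × 7.89894 × 3.59681 = 285.68 kN.
I_c = πr⁴/4 = π × 1.07⁴/4 = 1.0295 m⁴.
Centre of pressure: y_p = y_c + I_c/(y_c·A) = 8.17 + 1.0295/(8.17 × 3.59681) = 8.17 + 0.0350338 = 8.20503 m along the plane.
Vertically, h_p = y_p·sinθ = 8.20503 × 0.966823 = 7.93281 m.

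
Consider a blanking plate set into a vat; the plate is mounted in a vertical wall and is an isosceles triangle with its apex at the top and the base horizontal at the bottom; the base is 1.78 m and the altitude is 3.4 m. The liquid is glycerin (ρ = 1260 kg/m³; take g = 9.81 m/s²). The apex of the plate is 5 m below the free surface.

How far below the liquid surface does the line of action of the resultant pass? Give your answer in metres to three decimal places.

γ = ρg = 1260 × 9.81 / 1000 = 12.3606 kN/m³.
With the apex up, the centroid sits 2h/3 = 2 × 3.4/3 = 2.26667 m below the apex, so the centroid depth is h_c = 5 + 2.26667 = 7.26667 m.
A = ½ × 1.78 × 3.4 = 3.026 m².
Resultant F = γ·h_c·A = 12.3606 × 7.26667 × 3.026 = 271.797 kN.
I_c = b·h³/36 = 1.78 × 3.4³/36 = 1.94336 m⁴.
Centre of pressure: y_p = y_c + I_c/(y_c·A) = 7.26667 + 1.94336/(7.26667 × 3.026) = 7.26667 + 0.088379 = 7.35505 m along the plane.

h_p = 7.355 m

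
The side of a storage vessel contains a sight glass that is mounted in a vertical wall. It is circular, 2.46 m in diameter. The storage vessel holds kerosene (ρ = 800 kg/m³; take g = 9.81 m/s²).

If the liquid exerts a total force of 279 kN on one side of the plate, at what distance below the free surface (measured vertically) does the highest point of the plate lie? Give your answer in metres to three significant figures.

d_top ≈ 6.25 m

γ = ρg = 800 × 9.81 / 1000 = 7.848 kN/m³.
A = π(1.23)² = 4.75292 m².
From F = γ·h_c·A, the centroid depth is h_c = 279/(7.848 × 4.75292) = 7.47971 m.
The centroid is at the centre, 1.23 m below the top of the plate, so the highest point sits at h_top = 7.47971 − 1.23 = 6.24971 m below the surface.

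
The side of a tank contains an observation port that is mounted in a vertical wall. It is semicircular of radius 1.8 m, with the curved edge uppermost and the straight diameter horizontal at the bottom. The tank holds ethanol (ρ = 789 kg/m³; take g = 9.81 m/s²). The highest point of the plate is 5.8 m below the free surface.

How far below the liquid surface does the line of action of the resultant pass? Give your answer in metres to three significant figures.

h_p = 6.87 m

γ = ρg = 789 × 9.81 / 1000 = 7.74009 kN/m³.
The centroid lies 4r/(3π) = 0.763944 m above the diameter, so r − 4r/(3π) = 1.8 − 0.763944 = 1.03606 m below the topmost point, so the centroid depth is h_c = 5.8 + 1.03606 = 6.83606 m.
A = πr²/2 = π × 1.8²/2 = 5.08938 m².
Resultant F = γ·h_c·A = 7.74009 × 6.83606 × 5.08938 = 269.288 kN.
I_c = (π/8 − 8/(9π))·r⁴ = 0.109757 × 1.8⁴ = 1.15219 m⁴.
Centre of pressure: y_p = y_c + I_c/(y_c·A) = 6.83606 + 1.15219/(6.83606 × 5.08938) = 6.83606 + 0.0331172 = 6.86918 m along the plane.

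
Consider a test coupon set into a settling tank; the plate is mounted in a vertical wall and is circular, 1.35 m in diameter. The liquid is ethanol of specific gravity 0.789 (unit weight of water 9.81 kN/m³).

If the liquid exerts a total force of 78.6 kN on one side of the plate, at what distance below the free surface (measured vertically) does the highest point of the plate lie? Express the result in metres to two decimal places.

γ = 0.789 × 9.81 = 7.74009 kN/m³.
A = π(0.675)² = 1.43139 m².
From F = γ·h_c·A, the centroid depth is h_c = 78.6/(7.74009 × 1.43139) = 7.09445 m.
The centroid is at the centre, 0.675 m below the top of the plate, so the highest point sits at h_top = 7.09445 − 0.675 = 6.41945 m below the surface.

d_top ≈ 6.42 m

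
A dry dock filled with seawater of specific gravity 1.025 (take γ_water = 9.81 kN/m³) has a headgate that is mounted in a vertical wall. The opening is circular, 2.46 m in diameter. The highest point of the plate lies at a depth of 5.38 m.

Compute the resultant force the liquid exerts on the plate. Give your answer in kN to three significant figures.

F ≈ 316 kN

γ = 1.025 × 9.81 = 10.05525 kN/m³.
The centroid is at the centre, 1.23 m below the top of the plate, so the centroid depth is h_c = 5.38 + 1.23 = 6.61 m.
A = π(1.23)² = 4.75292 m².
Resultant F = γ·h_c·A = 10.05525 × 6.61 × 4.75292 = 315.904 kN.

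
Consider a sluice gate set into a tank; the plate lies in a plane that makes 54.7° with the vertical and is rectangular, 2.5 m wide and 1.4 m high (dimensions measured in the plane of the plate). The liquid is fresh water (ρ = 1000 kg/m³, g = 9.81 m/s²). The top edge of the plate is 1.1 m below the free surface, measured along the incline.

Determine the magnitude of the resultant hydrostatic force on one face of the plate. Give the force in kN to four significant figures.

F ≈ 35.71 kN

γ = ρg = 1000 × 9.81 = 9810 N/m³ = 9.81 kN/m³.
The plate makes 54.7° with the vertical, i.e. θ = 90° − 54.7° = 35.3° to the horizontal. Measuring y along the incline from the free-surface line, vertical depth h = y·sinθ with sinθ = 0.577858.
The centroid lies 1.4/2 = 0.7 m below the top edge, so y_c = 1.1 + 0.7 = 1.8 m and h_c = 1.8 × 0.577858 = 1.04014 m.
A = 2.5 × 1.4 = 3.5 m².
Resultant F = γ·h_c·A = 9.81 × 1.04014 × 3.5 = 35.7132 kN.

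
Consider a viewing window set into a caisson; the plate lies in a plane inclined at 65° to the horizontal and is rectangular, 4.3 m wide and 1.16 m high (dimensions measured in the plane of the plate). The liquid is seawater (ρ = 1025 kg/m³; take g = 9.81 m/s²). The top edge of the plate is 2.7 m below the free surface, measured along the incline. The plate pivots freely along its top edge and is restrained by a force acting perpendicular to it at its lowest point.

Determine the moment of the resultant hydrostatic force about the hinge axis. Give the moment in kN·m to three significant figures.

M ≈ 91.6 kN·m

γ = ρg = 1025 × 9.81 / 1000 = 10.05525 kN/m³.
Let θ = 65° be the plate's angle to the horizontal; measure y along the incline from where the plane meets the free surface. Vertical depth h = y·sinθ with sinθ = 0.906308.
The centroid lies 1.16/2 = 0.58 m below the top edge, so y_c = 2.7 + 0.58 = 3.28 m and h_c = 3.28 × 0.906308 = 2.97269 m.
A = 4.3 × 1.16 = 4.988 m².
Resultant F = γ·h_c·A = 10.05525 × 2.97269 × 4.988 = 149.097 kN.
I_c = b·h³/12 = 4.3 × 1.16³/12 = 0.559321 m⁴.
Centre of pressure: y_p = y_c + I_c/(y_c·A) = 3.28 + 0.559321/(3.28 × 4.988) = 3.28 + 0.034187 = 3.31419 m along the plane.
The resultant acts 0.58 + 0.034187 = 0.614187 m (along the plate) below the hinge at the top edge, so the moment about the hinge is M = F × 0.614187 = 149.097 × 0.614187 = 91.5734 kN·m.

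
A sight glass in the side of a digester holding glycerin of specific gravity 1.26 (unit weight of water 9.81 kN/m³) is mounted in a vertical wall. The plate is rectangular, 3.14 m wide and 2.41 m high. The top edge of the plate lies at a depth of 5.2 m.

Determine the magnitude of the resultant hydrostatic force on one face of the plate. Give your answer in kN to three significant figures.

γ = 1.26 × 9.81 = 12.3606 kN/m³.
The centroid lies 2.41/2 = 1.205 m below the top edge, so the centroid depth is h_c = 5.2 + 1.205 = 6.405 m.
A = 3.14 × 2.41 = 7.5674 m².
Resultant F = γ·h_c·A = 12.3606 × 6.405 × 7.5674 = 599.108 kN.

F ≈ 599 kN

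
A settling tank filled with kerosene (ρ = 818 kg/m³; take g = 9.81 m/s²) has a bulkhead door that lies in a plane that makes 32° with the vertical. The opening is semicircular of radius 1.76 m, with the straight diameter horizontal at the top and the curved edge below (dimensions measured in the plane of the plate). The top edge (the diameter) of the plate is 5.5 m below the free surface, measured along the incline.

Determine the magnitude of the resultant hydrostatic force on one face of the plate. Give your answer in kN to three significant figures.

F ≈ 207 kN

γ = ρg = 818 × 9.81 / 1000 = 8.02458 kN/m³.
The plate makes 32° with the vertical, i.e. θ = 90° − 32° = 58° to the horizontal. Measuring y along the incline from the free-surface line, vertical depth h = y·sinθ with sinθ = 0.848048.
The centroid of a semicircle lies 4r/(3π) = 0.746967 m from the diameter, here below the top edge, so y_c = 5.5 + 0.746967 = 6.24697 m and h_c = 6.24697 × 0.848048 = 5.29773 m.
A = πr²/2 = π × 1.76²/2 = 4.8657 m².
Resultant F = γ·h_c·A = 8.02458 × 5.29773 × 4.8657 = 206.851 kN.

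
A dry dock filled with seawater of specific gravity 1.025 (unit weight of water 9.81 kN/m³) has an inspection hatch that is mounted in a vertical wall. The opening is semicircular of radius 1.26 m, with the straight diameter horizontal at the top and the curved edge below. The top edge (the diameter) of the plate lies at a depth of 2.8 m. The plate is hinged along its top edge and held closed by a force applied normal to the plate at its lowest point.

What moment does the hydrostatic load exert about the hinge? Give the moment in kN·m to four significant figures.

M ≈ 47.50 kN·m

γ = 1.025 × 9.81 = 10.05525 kN/m³.
The centroid of a semicircle lies 4r/(3π) = 0.534761 m from the diameter, here below the top edge, so the centroid depth is h_c = 2.8 + 0.534761 = 3.33476 m.
A = πr²/2 = π × 1.26²/2 = 2.4938 m².
Resultant F = γ·h_c·A = 10.05525 × 3.33476 × 2.4938 = 83.6217 kN.
I_c = (π/8 − 8/(9π))·r⁴ = 0.109757 × 1.26⁴ = 0.27664 m⁴.
Centre of pressure: y_p = y_c + I_c/(y_c·A) = 3.33476 + 0.27664/(3.33476 × 2.4938) = 3.33476 + 0.0332651 = 3.36803 m along the plane.
The resultant acts 0.534761 + 0.0332651 = 0.568026 m (along the plate) below the hinge at the top edge, so the moment about the hinge is M = F × 0.568026 = 83.6217 × 0.568026 = 47.4993 kN·m.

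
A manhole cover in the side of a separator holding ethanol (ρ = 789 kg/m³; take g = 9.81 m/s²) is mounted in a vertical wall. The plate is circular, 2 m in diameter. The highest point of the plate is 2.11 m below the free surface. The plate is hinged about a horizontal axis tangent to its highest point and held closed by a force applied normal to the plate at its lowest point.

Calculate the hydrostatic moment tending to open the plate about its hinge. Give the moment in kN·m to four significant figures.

γ = ρg = 789 × 9.81 / 1000 = 7.74009 kN/m³.
The centroid is at the centre, 1 m below the top of the plate, so the centroid depth is h_c = 2.11 + 1 = 3.11 m.
A = π(1)² = 3.14159 m².
Resultant F = γ·h_c·A = 7.74009 × 3.11 × 3.14159 = 75.6233 kN.
I_c = πr⁴/4 = π × 1⁴/4 = 0.785398 m⁴.
Centre of pressure: y_p = y_c + I_c/(y_c·A) = 3.11 + 0.785398/(3.11 × 3.14159) = 3.11 + 0.0803859 = 3.19039 m along the plane.
The resultant acts 1 + 0.0803859 = 1.08039 m (along the plate) below the hinge at the top edge, so the moment about the hinge is M = F × 1.08039 = 75.6233 × 1.08039 = 81.7027 kN·m.

M ≈ 81.70 kN·m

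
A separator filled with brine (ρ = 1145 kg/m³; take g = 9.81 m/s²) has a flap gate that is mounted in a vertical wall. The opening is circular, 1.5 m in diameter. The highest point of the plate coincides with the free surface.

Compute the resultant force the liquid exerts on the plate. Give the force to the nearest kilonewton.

F ≈ 15 kN

γ = ρg = 1145 × 9.81 / 1000 = 11.23245 kN/m³.
The centroid is at the centre, 0.75 m below the top of the plate, so the centroid depth is h_c = 0.75 m.
A = π(0.75)² = 1.76715 m².
Resultant F = γ·h_c·A = 11.23245 × 0.75 × 1.76715 = 14.8871 kN.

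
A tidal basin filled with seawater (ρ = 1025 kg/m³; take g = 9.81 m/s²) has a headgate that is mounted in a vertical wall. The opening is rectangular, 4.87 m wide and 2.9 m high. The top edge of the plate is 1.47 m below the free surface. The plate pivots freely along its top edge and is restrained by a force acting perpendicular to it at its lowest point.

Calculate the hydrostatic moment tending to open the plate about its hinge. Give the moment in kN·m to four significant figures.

M ≈ 700.8 kN·m

γ = ρg = 1025 × 9.81 / 1000 = 10.05525 kN/m³.
The centroid lies 2.9/2 = 1.45 m below the top edge, so the centroid depth is h_c = 1.47 + 1.45 = 2.92 m.
A = 4.87 × 2.9 = 14.123 m².
Resultant F = γ·h_c·A = 10.05525 × 2.92 × 14.123 = 414.67 kN.
I_c = b·h³/12 = 4.87 × 2.9³/12 = 9.89787 m⁴.
Centre of pressure: y_p = y_c + I_c/(y_c·A) = 2.92 + 9.89787/(2.92 × 14.123) = 2.92 + 0.240011 = 3.16001 m along the plane.
The resultant acts 1.45 + 0.240011 = 1.69001 m (along the plate) below the hinge at the top edge, so the moment about the hinge is M = F × 1.69001 = 414.67 × 1.69001 = 700.796 kN·m.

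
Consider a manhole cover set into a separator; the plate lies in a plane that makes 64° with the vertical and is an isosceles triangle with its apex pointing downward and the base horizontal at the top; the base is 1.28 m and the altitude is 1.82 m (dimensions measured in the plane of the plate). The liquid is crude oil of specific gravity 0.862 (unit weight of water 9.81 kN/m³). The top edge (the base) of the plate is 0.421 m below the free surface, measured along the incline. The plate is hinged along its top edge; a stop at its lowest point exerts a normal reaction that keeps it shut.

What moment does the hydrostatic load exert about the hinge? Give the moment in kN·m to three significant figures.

M ≈ 3.49 kN·m

γ = 0.862 × 9.81 = 8.45622 kN/m³.
The plate makes 64° with the vertical, i.e. θ = 90° − 64° = 26° to the horizontal. Measuring y along the incline from the free-surface line, vertical depth h = y·sinθ with sinθ = 0.438371.
With the apex down, the centroid sits h/3 = 1.82/3 = 0.606667 m below the base (the top edge), so y_c = 0.421 + 0.606667 = 1.02767 m and h_c = 1.02767 × 0.438371 = 0.450501 m.
A = ½ × 1.28 × 1.82 = 1.1648 m².
Resultant F = γ·h_c·A = 8.45622 × 0.450501 × 1.1648 = 4.43735 kN.
I_c = b·h³/36 = 1.28 × 1.82³/36 = 0.214349 m⁴.
Centre of pressure: y_p = y_c + I_c/(y_c·A) = 1.02767 + 0.214349/(1.02767 × 1.1648) = 1.02767 + 0.179067 = 1.20674 m along the plane.
The resultant acts 0.606667 + 0.179067 = 0.785734 m (along the plate) below the hinge at the top edge, so the moment about the hinge is M = F × 0.785734 = 4.43735 × 0.785734 = 3.48658 kN·m.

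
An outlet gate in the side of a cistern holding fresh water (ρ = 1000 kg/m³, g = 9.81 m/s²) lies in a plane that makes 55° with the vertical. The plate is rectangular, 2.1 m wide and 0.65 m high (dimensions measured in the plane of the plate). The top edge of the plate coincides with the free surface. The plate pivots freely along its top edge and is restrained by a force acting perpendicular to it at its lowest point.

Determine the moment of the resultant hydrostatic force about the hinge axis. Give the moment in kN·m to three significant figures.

M ≈ 1.08 kN·m

γ = ρg = 1000 × 9.81 = 9810 N/m³ = 9.81 kN/m³.
The plate makes 55° with the vertical, i.e. θ = 90° − 55° = 35° to the horizontal. Measuring y along the incline from the free-surface line, vertical depth h = y·sinθ with sinθ = 0.573576.
The centroid lies 0.65/2 = 0.325 m below the top edge, so y_c = 0.325 m and h_c = 0.325 × 0.573576 = 0.186412 m.
A = 2.1 × 0.65 = 1.365 m².
Resultant F = γ·h_c·A = 9.81 × 0.186412 × 1.365 = 2.49618 kN.
I_c = b·h³/12 = 2.1 × 0.65³/12 = 0.0480594 m⁴.
Centre of pressure: y_p = y_c + I_c/(y_c·A) = 0.325 + 0.0480594/(0.325 × 1.365) = 0.325 + 0.108333 = 0.433333 m along the plane.
The resultant acts 0.325 + 0.108333 = 0.433333 m (along the plate) below the hinge at the top edge, so the moment about the hinge is M = F × 0.433333 = 2.49618 × 0.433333 = 1.08168 kN·m.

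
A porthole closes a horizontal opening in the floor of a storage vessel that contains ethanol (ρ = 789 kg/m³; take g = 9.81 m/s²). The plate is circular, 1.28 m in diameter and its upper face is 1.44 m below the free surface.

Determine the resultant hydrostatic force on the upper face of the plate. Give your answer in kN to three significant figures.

F ≈ 14.3 kN

γ = ρg = 789 × 9.81 / 1000 = 7.74009 kN/m³.
The plate is horizontal, so pressure is uniform at p = γ·h = 7.74009 × 1.44 = 11.1457 kN/m².
A = π(0.64)² = 1.2868 m².
F = p·A = 11.1457 × 1.2868 = 14.3423 kN.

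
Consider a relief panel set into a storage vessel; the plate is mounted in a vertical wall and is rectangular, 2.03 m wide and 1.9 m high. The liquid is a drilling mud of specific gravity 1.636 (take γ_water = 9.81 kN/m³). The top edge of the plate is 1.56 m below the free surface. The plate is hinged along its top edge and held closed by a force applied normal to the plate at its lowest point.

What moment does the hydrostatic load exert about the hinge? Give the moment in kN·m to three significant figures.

M ≈ 166 kN·m

γ = 1.636 × 9.81 = 16.04916 kN/m³.
The centroid lies 1.9/2 = 0.95 m below the top edge, so the centroid depth is h_c = 1.56 + 0.95 = 2.51 m.
A = 2.03 × 1.9 = 3.857 m².
Resultant F = γ·h_c·A = 16.04916 × 2.51 × 3.857 = 155.373 kN.
I_c = b·h³/12 = 2.03 × 1.9³/12 = 1.16031 m⁴.
Centre of pressure: y_p = y_c + I_c/(y_c·A) = 2.51 + 1.16031/(2.51 × 3.857) = 2.51 + 0.119853 = 2.62985 m along the plane.
The resultant acts 0.95 + 0.119853 = 1.06985 m (along the plate) below the hinge at the top edge, so the moment about the hinge is M = F × 1.06985 = 155.373 × 1.06985 = 166.226 kN·m.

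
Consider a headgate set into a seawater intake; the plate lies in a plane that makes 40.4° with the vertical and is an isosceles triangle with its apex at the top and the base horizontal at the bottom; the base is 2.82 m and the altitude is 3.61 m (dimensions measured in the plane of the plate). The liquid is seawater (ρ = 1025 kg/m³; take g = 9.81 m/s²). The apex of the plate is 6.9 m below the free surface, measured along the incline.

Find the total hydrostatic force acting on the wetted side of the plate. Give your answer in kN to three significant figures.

F ≈ 363 kN

γ = ρg = 1025 × 9.81 / 1000 = 10.05525 kN/m³.
The plate makes 40.4° with the vertical, i.e. θ = 90° − 40.4° = 49.6° to the horizontal. Measuring y along the incline from the free-surface line, vertical depth h = y·sinθ with sinθ = 0.761538.
With the apex up, the centroid sits 2h/3 = 2 × 3.61/3 = 2.40667 m below the apex, so y_c = 6.9 + 2.40667 = 9.30667 m and h_c = 9.30667 × 0.761538 = 7.08738 m.
A = ½ × 2.82 × 3.61 = 5.0901 m².
Resultant F = γ·h_c·A = 10.05525 × 7.08738 × 5.0901 = 362.748 kN.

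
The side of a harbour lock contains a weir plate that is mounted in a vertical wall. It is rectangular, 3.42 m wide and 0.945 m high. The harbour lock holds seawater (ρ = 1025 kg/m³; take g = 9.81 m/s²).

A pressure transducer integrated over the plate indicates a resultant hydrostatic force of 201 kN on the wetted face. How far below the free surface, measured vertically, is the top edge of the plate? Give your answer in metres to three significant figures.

γ = ρg = 1025 × 9.81 / 1000 = 10.05525 kN/m³.
A = 3.42 × 0.945 = 3.2319 m².
From F = γ·h_c·A, the centroid depth is h_c = 201/(10.05525 × 3.2319) = 6.18508 m.
The centroid lies 0.945/2 = 0.4725 m below the top edge, so the top edge sits at h_top = 6.18508 − 0.4725 = 5.71258 m below the surface.

d_top ≈ 5.71 m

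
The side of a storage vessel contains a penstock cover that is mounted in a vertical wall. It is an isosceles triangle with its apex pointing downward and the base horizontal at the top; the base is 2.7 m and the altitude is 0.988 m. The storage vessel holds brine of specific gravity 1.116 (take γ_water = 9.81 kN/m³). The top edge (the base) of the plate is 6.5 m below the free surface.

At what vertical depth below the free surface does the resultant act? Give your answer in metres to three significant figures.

γ = 1.116 × 9.81 = 10.94796 kN/m³.
With the apex down, the centroid sits h/3 = 0.988/3 = 0.329333 m below the base (the top edge), so the centroid depth is h_c = 6.5 + 0.329333 = 6.82933 m.
A = ½ × 2.7 × 0.988 = 1.3338 m².
Resultant F = γ·h_c·A = 10.94796 × 6.82933 × 1.3338 = 99.7245 kN.
I_c = b·h³/36 = 2.7 × 0.988³/36 = 0.0723323 m⁴.
Centre of pressure: y_p = y_c + I_c/(y_c·A) = 6.82933 + 0.0723323/(6.82933 × 1.3338) = 6.82933 + 0.00794079 = 6.83727 m along the plane.

h_p = 6.84 m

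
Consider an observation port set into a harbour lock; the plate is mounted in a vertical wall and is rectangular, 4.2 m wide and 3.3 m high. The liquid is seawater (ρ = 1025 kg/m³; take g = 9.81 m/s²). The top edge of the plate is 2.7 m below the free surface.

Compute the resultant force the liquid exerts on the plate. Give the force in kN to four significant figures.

γ = ρg = 1025 × 9.81 / 1000 = 10.05525 kN/m³.
The centroid lies 3.3/2 = 1.65 m below the top edge, so the centroid depth is h_c = 2.7 + 1.65 = 4.35 m.
A = 4.2 × 3.3 = 13.86 m².
Resultant F = γ·h_c·A = 10.05525 × 4.35 × 13.86 = 606.241 kN.

F ≈ 606.2 kN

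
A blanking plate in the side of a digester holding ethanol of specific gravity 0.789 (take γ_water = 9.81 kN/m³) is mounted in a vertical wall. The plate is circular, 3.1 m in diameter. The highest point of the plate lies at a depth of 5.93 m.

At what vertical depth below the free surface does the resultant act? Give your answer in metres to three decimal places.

h_p = 7.560 m

γ = 0.789 × 9.81 = 7.74009 kN/m³.
The centroid is at the centre, 1.55 m below the top of the plate, so the centroid depth is h_c = 5.93 + 1.55 = 7.48 m.
A = π(1.55)² = 7.54768 m².
Resultant F = γ·h_c·A = 7.74009 × 7.48 × 7.54768 = 436.98 kN.
I_c = πr⁴/4 = π × 1.55⁴/4 = 4.53332 m⁴.
Centre of pressure: y_p = y_c + I_c/(y_c·A) = 7.48 + 4.53332/(7.48 × 7.54768) = 7.48 + 0.0802974 = 7.5603 m along the plane.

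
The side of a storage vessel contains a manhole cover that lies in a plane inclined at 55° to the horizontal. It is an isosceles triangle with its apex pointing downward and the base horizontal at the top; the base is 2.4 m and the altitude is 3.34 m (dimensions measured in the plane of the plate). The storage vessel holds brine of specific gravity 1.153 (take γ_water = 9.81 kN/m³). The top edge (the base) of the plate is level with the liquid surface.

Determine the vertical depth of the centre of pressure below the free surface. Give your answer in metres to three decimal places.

γ = 1.153 × 9.81 = 11.31093 kN/m³.
Let θ = 55° be the plate's angle to the horizontal; measure y along the incline from where the plane meets the free surface. Vertical depth h = y·sinθ with sinθ = 0.819152.
With the apex down, the centroid sits h/3 = 3.34/3 = 1.11333 m below the base (the top edge), so y_c = 1.11333 m and h_c = 1.11333 × 0.819152 = 0.911986 m.
A = ½ × 2.4 × 3.34 = 4.008 m².
Resultant F = γ·h_c·A = 11.31093 × 0.911986 × 4.008 = 41.3442 kN.
I_c = b·h³/36 = 2.4 × 3.34³/36 = 2.48398 m⁴.
Centre of pressure: y_p = y_c + I_c/(y_c·A) = 1.11333 + 2.48398/(1.11333 × 4.008) = 1.11333 + 0.556668 = 1.67 m along the plane.
Vertically, h_p = y_p·sinθ = 1.67 × 0.819152 = 1.36798 m.

h_p = 1.368 m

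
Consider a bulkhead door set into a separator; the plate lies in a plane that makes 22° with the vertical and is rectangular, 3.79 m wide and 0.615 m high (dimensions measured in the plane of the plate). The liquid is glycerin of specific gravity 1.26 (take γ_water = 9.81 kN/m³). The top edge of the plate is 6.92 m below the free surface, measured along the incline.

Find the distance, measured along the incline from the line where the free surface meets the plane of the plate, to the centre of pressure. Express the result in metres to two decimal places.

γ = 1.26 × 9.81 = 12.3606 kN/m³.
The plate makes 22° with the vertical, i.e. θ = 90° − 22° = 68° to the horizontal. Measuring y along the incline from the free-surface line, vertical depth h = y·sinθ with sinθ = 0.927184.
The centroid lies 0.615/2 = 0.3075 m below the top edge, so y_c = 6.92 + 0.3075 = 7.2275 m and h_c = 7.2275 × 0.927184 = 6.70122 m.
A = 3.79 × 0.615 = 2.33085 m².
Resultant F = γ·h_c·A = 12.3606 × 6.70122 × 2.33085 = 193.067 kN.
I_c = b·h³/12 = 3.79 × 0.615³/12 = 0.0734655 m⁴.
Centre of pressure: y_p = y_c + I_c/(y_c·A) = 7.2275 + 0.0734655/(7.2275 × 2.33085) = 7.2275 + 0.00436095 = 7.23186 m along the plane.

y_p = 7.23 m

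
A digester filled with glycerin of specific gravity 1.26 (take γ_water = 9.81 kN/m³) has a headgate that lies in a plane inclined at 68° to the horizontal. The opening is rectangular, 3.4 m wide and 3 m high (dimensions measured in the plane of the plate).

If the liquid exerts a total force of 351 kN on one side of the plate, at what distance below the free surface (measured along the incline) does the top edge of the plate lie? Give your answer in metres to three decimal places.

γ = 1.26 × 9.81 = 12.3606 kN/m³.
A = 3.4 × 3 = 10.2 m².
From F = γ·h_c·A, the centroid depth is h_c = 351/(12.3606 × 10.2) = 2.78399 m.
Let θ = 68° be the plate's angle to the horizontal; measure y along the incline from where the plane meets the free surface. Vertical depth h = y·sinθ with sinθ = 0.927184.
Along the incline, y_c = h_c/sinθ = 2.78399/0.927184 = 3.00263 m.
The centroid lies 3/2 = 1.5 m below the top edge, so the top edge sits at y_top = 3.00263 − 1.5 = 1.50263 m along the incline.

y_top ≈ 1.503 m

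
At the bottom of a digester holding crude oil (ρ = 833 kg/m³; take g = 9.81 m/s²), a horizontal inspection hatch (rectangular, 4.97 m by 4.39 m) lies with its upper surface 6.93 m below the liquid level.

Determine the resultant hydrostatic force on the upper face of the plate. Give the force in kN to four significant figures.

F ≈ 1236 kN

γ = ρg = 833 × 9.81 / 1000 = 8.17173 kN/m³.
The plate is horizontal, so pressure is uniform at p = γ·h = 8.17173 × 6.93 = 56.6301 kN/m².
A = 4.97 × 4.39 = 21.8183 m².
F = p·A = 56.6301 × 21.8183 = 1235.57 kN.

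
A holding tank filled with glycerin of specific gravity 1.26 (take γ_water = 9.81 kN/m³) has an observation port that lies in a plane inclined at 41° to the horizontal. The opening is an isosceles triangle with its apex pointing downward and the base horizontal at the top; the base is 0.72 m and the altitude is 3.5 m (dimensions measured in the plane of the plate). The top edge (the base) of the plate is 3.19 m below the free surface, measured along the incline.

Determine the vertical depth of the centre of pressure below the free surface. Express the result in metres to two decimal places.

γ = 1.26 × 9.81 = 12.3606 kN/m³.
Let θ = 41° be the plate's angle to the horizontal; measure y along the incline from where the plane meets the free surface. Vertical depth h = y·sinθ with sinθ = 0.656059.
With the apex down, the centroid sits h/3 = 3.5/3 = 1.16667 m below the base (the top edge), so y_c = 3.19 + 1.16667 = 4.35667 m and h_c = 4.35667 × 0.656059 = 2.85823 m.
A = ½ × 0.72 × 3.5 = 1.26 m².
Resultant F = γ·h_c·A = 12.3606 × 2.85823 × 1.26 = 44.5151 kN.
I_c = b·h³/36 = 0.72 × 3.5³/36 = 0.8575 m⁴.
Centre of pressure: y_p = y_c + I_c/(y_c·A) = 4.35667 + 0.8575/(4.35667 × 1.26) = 4.35667 + 0.15621 = 4.51288 m along the plane.
Vertically, h_p = y_p·sinθ = 4.51288 × 0.656059 = 2.96072 m.

h_p = 2.96 m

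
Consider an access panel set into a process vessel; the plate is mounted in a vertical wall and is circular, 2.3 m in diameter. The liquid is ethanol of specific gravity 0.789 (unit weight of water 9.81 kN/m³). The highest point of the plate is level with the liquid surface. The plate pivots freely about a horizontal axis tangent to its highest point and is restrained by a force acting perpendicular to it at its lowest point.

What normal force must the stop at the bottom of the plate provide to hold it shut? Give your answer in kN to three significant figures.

γ = 0.789 × 9.81 = 7.74009 kN/m³.
The centroid is at the centre, 1.15 m below the top of the plate, so the centroid depth is h_c = 1.15 m.
A = π(1.15)² = 4.15476 m².
Resultant F = γ·h_c·A = 7.74009 × 1.15 × 4.15476 = 36.9819 kN.
I_c = πr⁴/4 = π × 1.15⁴/4 = 1.37367 m⁴.
Centre of pressure: y_p = y_c + I_c/(y_c·A) = 1.15 + 1.37367/(1.15 × 4.15476) = 1.15 + 0.287501 = 1.4375 m along the plane.
The resultant acts 1.15 + 0.287501 = 1.4375 m (along the plate) below the hinge at the top edge, so the moment about the hinge is M = F × 1.4375 = 36.9819 × 1.4375 = 53.1615 kN·m.
A normal force at the bottom, 2.3 m from the hinge, must supply this moment: P = 53.1615/2.3 = 23.1137 kN.

P ≈ 23.1 kN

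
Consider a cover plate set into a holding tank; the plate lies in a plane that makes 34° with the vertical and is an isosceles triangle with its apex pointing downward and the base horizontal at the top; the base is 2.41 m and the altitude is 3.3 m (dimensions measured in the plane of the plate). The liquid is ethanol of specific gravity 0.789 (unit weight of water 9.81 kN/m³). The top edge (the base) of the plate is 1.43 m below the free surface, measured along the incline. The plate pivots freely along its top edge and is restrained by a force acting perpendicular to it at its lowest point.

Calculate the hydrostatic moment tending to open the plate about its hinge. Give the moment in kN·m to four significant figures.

γ = 0.789 × 9.81 = 7.74009 kN/m³.
The plate makes 34° with the vertical, i.e. θ = 90° − 34° = 56° to the horizontal. Measuring y along the incline from the free-surface line, vertical depth h = y·sinθ with sinθ = 0.829038.
With the apex down, the centroid sits h/3 = 3.3/3 = 1.1 m below the base (the top edge), so y_c = 1.43 + 1.1 = 2.53 m and h_c = 2.53 × 0.829038 = 2.09747 m.
A = ½ × 2.41 × 3.3 = 3.9765 m².
Resultant F = γ·h_c·A = 7.74009 × 2.09747 × 3.9765 = 64.5569 kN.
I_c = b·h³/36 = 2.41 × 3.3³/36 = 2.40578 m⁴.
Centre of pressure: y_p = y_c + I_c/(y_c·A) = 2.53 + 2.40578/(2.53 × 3.9765) = 2.53 + 0.23913 = 2.76913 m along the plane.
The resultant acts 1.1 + 0.23913 = 1.33913 m (along the plate) below the hinge at the top edge, so the moment about the hinge is M = F × 1.33913 = 64.5569 × 1.33913 = 86.4501 kN·m.

M ≈ 86.45 kN·m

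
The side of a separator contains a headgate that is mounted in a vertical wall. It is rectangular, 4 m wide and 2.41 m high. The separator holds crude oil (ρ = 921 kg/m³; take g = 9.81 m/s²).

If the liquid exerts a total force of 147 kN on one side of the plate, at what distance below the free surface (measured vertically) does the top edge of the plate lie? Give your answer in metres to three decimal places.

γ = ρg = 921 × 9.81 / 1000 = 9.03501 kN/m³.
A = 4 × 2.41 = 9.64 m².
From F = γ·h_c·A, the centroid depth is h_c = 147/(9.03501 × 9.64) = 1.68776 m.
The centroid lies 2.41/2 = 1.205 m below the top edge, so the top edge sits at h_top = 1.68776 − 1.205 = 0.48276 m below the surface.

d_top ≈ 0.483 m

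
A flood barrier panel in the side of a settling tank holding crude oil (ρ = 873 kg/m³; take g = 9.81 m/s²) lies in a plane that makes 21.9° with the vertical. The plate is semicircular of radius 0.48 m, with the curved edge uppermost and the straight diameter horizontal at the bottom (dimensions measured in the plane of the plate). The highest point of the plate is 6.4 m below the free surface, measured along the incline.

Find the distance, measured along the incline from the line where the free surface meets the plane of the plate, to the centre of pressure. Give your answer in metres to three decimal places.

y_p = 6.679 m

γ = ρg = 873 × 9.81 / 1000 = 8.56413 kN/m³.
The plate makes 21.9° with the vertical, i.e. θ = 90° − 21.9° = 68.1° to the horizontal. Measuring y along the incline from the free-surface line, vertical depth h = y·sinθ with sinθ = 0.927836.
The centroid lies 4r/(3π) = 0.203718 m above the diameter, so r − 4r/(3π) = 0.48 − 0.203718 = 0.276282 m below the topmost point, so y_c = 6.4 + 0.276282 = 6.67628 m and h_c = 6.67628 × 0.927836 = 6.19449 m.
A = πr²/2 = π × 0.48²/2 = 0.361911 m².
Resultant F = γ·h_c·A = 8.56413 × 6.19449 × 0.361911 = 19.1995 kN.
I_c = (π/8 − 8/(9π))·r⁴ = 0.109757 × 0.48⁴ = 0.00582636 m⁴.
Centre of pressure: y_p = y_c + I_c/(y_c·A) = 6.67628 + 0.00582636/(6.67628 × 0.361911) = 6.67628 + 0.00241135 = 6.67869 m along the plane.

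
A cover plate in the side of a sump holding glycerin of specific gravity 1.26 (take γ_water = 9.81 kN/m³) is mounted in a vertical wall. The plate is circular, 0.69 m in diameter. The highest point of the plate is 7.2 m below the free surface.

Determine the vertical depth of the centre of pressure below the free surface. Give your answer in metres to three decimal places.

h_p = 7.549 m

γ = 1.26 × 9.81 = 12.3606 kN/m³.
The centroid is at the centre, 0.345 m below the top of the plate, so the centroid depth is h_c = 7.2 + 0.345 = 7.545 m.
A = π(0.345)² = 0.373928 m².
Resultant F = γ·h_c·A = 12.3606 × 7.545 × 0.373928 = 34.8728 kN.
I_c = πr⁴/4 = π × 0.345⁴/4 = 0.0111267 m⁴.
Centre of pressure: y_p = y_c + I_c/(y_c·A) = 7.545 + 0.0111267/(7.545 × 0.373928) = 7.545 + 0.00394384 = 7.54894 m along the plane.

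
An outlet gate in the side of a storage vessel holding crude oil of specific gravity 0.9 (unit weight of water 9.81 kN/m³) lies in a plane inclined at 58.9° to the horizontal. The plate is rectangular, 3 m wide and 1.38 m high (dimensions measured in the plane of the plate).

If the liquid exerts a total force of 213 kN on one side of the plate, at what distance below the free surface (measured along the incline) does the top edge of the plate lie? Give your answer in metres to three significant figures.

γ = 0.9 × 9.81 = 8.829 kN/m³.
A = 3 × 1.38 = 4.14 m².
From F = γ·h_c·A, the centroid depth is h_c = 213/(8.829 × 4.14) = 5.8273 m.
Let θ = 58.9° be the plate's angle to the horizontal; measure y along the incline from where the plane meets the free surface. Vertical depth h = y·sinθ with sinθ = 0.856267.
Along the incline, y_c = h_c/sinθ = 5.8273/0.856267 = 6.80547 m.
The centroid lies 1.38/2 = 0.69 m below the top edge, so the top edge sits at y_top = 6.80547 − 0.69 = 6.11547 m along the incline.

y_top ≈ 6.12 m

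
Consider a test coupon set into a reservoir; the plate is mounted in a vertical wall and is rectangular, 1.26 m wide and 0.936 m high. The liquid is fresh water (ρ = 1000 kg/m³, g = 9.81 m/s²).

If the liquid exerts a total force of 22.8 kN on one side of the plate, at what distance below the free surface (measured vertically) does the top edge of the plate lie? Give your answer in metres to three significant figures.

γ = ρg = 1000 × 9.81 = 9810 N/m³ = 9.81 kN/m³.
A = 1.26 × 0.936 = 1.17936 m².
From F = γ·h_c·A, the centroid depth is h_c = 22.8/(9.81 × 1.17936) = 1.9707 m.
The centroid lies 0.936/2 = 0.468 m below the top edge, so the top edge sits at h_top = 1.9707 − 0.468 = 1.5027 m below the surface.

d_top ≈ 1.50 m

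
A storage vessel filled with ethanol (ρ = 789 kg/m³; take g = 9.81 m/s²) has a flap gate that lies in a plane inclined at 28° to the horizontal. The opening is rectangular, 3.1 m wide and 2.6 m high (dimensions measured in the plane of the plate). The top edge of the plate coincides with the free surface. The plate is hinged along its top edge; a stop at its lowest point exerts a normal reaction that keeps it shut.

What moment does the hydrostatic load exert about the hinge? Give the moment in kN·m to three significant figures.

M ≈ 66.0 kN·m

γ = ρg = 789 × 9.81 / 1000 = 7.74009 kN/m³.
Let θ = 28° be the plate's angle to the horizontal; measure y along the incline from where the plane meets the free surface. Vertical depth h = y·sinθ with sinθ = 0.469472.
The centroid lies 2.6/2 = 1.3 m below the top edge, so y_c = 1.3 m and h_c = 1.3 × 0.469472 = 0.610314 m.
A = 3.1 × 2.6 = 8.06 m².
Resultant F = γ·h_c·A = 7.74009 × 0.610314 × 8.06 = 38.0745 kN.
I_c = b·h³/12 = 3.1 × 2.6³/12 = 4.54047 m⁴.
Centre of pressure: y_p = y_c + I_c/(y_c·A) = 1.3 + 4.54047/(1.3 × 8.06) = 1.3 + 0.433334 = 1.73333 m along the plane.
The resultant acts 1.3 + 0.433334 = 1.73333 m (along the plate) below the hinge at the top edge, so the moment about the hinge is M = F × 1.73333 = 38.0745 × 1.73333 = 65.9957 kN·m.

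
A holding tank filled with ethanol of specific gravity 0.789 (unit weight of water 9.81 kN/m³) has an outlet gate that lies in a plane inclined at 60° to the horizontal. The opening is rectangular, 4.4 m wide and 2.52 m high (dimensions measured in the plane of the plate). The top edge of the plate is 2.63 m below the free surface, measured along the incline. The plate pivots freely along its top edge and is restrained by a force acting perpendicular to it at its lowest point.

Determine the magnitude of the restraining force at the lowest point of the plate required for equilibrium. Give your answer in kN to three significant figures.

γ = 0.789 × 9.81 = 7.74009 kN/m³.
Let θ = 60° be the plate's angle to the horizontal; measure y along the incline from where the plane meets the free surface. Vertical depth h = y·sinθ with sinθ = 0.866025.
The centroid lies 2.52/2 = 1.26 m below the top edge, so y_c = 2.63 + 1.26 = 3.89 m and h_c = 3.89 × 0.866025 = 3.36884 m.
A = 4.4 × 2.52 = 11.088 m².
Resultant F = γ·h_c·A = 7.74009 × 3.36884 × 11.088 = 289.121 kN.
I_c = b·h³/12 = 4.4 × 2.52³/12 = 5.86777 m⁴.
Centre of pressure: y_p = y_c + I_c/(y_c·A) = 3.89 + 5.86777/(3.89 × 11.088) = 3.89 + 0.136041 = 4.02604 m along the plane.
The resultant acts 1.26 + 0.136041 = 1.39604 m (along the plate) below the hinge at the top edge, so the moment about the hinge is M = F × 1.39604 = 289.121 × 1.39604 = 403.624 kN·m.
A normal force at the bottom, 2.52 m from the hinge, must supply this moment: P = 403.624/2.52 = 160.168 kN.

P ≈ 160 kN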